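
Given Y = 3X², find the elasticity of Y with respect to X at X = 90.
Elasticity = 2

Elasticity = (dY/dX) · (X/Y)

dY/dX = 6·X
At X = 90: dY/dX = 540, Y = 24300

Elasticity = 540 · (90 / 24300) = 2

Interpretation: for a small percentage change in X, the percentage change in Y is approximately 2.00 times as large.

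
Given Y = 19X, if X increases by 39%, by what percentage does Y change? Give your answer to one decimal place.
39.0%

For Y = 19X:
If X → X(1 + 0.39)
Then Y → Y · (1 + 0.39)^1
     = Y · 1.3900

Percentage change = ((1 + 0.39)^1 − 1) × 100% = 39.0%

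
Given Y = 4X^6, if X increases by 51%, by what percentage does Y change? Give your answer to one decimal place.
1085.4%

For Y = 4X^6:
If X → X(1 + 0.51)
Then Y → Y · (1 + 0.51)^6
     ≈ Y · 11.8539

Percentage change = ((1 + 0.51)^6 − 1) × 100% ≈ 1085.4%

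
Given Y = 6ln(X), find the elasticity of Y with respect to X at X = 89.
Elasticity = 1/ln(89) ≈ 0.2228

Elasticity = (dY/dX) · (X/Y)

dY/dX = 6/X
At X = 89: dY/dX = 6/89, Y = 6·ln(89)

Elasticity = (6/89) · (89 / (6·ln(89))) = 1/ln(89) ≈ 0.2228

Interpretation: for a small percentage change in X, the percentage change in Y is approximately 0.22 times as large.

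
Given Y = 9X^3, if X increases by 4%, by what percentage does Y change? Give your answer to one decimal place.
12.5%

For Y = 9X^3:
If X → X(1 + 0.04)
Then Y → Y · (1 + 0.04)^3
     ≈ Y · 1.1249

Percentage change = ((1 + 0.04)^3 − 1) × 100% ≈ 12.5%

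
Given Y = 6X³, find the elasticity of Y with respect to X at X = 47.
Elasticity = 3

Elasticity = (dY/dX) · (X/Y)

dY/dX = 18·X²
At X = 47: dY/dX = 39762, Y = 622938

Elasticity = 39762 · (47 / 622938) = 3

Interpretation: for a small percentage change in X, the percentage change in Y is approximately 3.00 times as large.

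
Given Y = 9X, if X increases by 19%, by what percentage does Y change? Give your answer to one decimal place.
19.0%

For Y = 9X:
If X → X(1 + 0.19)
Then Y → Y · (1 + 0.19)^1
     = Y · 1.1900

Percentage change = ((1 + 0.19)^1 − 1) × 100% = 19.0%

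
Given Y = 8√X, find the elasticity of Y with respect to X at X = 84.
Elasticity = 1/2

Elasticity = (dY/dX) · (X/Y)

dY/dX = 4/√X
At X = 84: dY/dX = 2·√21/21, Y = 16·√21

Elasticity = (2·√21/21) · (84 / (16·√21)) = 1/2

Interpretation: for a small percentage change in X, the percentage change in Y is approximately 0.50 times as large.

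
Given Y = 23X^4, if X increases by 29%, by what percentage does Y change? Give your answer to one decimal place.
176.9%

For Y = 23X^4:
If X → X(1 + 0.29)
Then Y → Y · (1 + 0.29)^4
     ≈ Y · 2.7692

Percentage change = ((1 + 0.29)^4 − 1) × 100% ≈ 176.9%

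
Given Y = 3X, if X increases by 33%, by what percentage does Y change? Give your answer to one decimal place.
33.0%

For Y = 3X:
If X → X(1 + 0.33)
Then Y → Y · (1 + 0.33)^1
     = Y · 1.3300

Percentage change = ((1 + 0.33)^1 − 1) × 100% = 33.0%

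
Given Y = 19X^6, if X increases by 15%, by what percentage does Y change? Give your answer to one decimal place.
131.3%

For Y = 19X^6:
If X → X(1 + 0.15)
Then Y → Y · (1 + 0.15)^6
     ≈ Y · 2.3131

Percentage change = ((1 + 0.15)^6 − 1) × 100% ≈ 131.3%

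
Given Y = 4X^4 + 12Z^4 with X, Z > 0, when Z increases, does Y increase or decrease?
Y increases

Taking the partial derivative:
∂Y/∂Z = 48Z^3

∂Y/∂Z = 48Z^3 > 0 (assuming positive values)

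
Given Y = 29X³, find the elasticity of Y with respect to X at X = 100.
Elasticity = 3

Elasticity = (dY/dX) · (X/Y)

dY/dX = 87·X²
At X = 100: dY/dX = 870000, Y = 29000000

Elasticity = 870000 · (100 / 29000000) = 3

Interpretation: for a small percentage change in X, the percentage change in Y is approximately 3.00 times as large.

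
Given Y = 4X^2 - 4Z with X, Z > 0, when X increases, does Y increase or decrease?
Y increases

Taking the partial derivative:
∂Y/∂X = 8X

∂Y/∂X = 8X > 0 (assuming positive values)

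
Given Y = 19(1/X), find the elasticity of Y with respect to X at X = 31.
Elasticity = -1

Elasticity = (dY/dX) · (X/Y)

dY/dX = -19/X²
At X = 31: dY/dX = -19/961, Y = 19/31

Elasticity = (-19/961) · (31 / (19/31)) = -1

Interpretation: for a small percentage change in X, the percentage change in Y is approximately -1.00 times as large.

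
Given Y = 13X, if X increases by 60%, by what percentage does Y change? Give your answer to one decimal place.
60.0%

For Y = 13X:
If X → X(1 + 0.6)
Then Y → Y · (1 + 0.6)^1
     = Y · 1.6000

Percentage change = ((1 + 0.6)^1 − 1) × 100% = 60.0%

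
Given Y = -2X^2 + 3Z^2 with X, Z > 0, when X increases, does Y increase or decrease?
Y decreases

Taking the partial derivative:
∂Y/∂X = -4X

∂Y/∂X = -4X < 0 (assuming positive values)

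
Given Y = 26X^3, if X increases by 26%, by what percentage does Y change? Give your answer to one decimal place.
100.0%

For Y = 26X^3:
If X → X(1 + 0.26)
Then Y → Y · (1 + 0.26)^3
     ≈ Y · 2.0004

Percentage change = ((1 + 0.26)^3 − 1) × 100% ≈ 100.0%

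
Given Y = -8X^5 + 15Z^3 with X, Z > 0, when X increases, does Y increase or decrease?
Y decreases

Taking the partial derivative:
∂Y/∂X = -40X^4

∂Y/∂X = -40X^4 < 0 (assuming positive values)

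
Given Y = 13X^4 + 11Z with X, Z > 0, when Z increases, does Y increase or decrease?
Y increases

Taking the partial derivative:
∂Y/∂Z = 11

∂Y/∂Z = 11 > 0 (assuming positive values)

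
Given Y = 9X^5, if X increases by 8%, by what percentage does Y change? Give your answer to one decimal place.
46.9%

For Y = 9X^5:
If X → X(1 + 0.08)
Then Y → Y · (1 + 0.08)^5
     ≈ Y · 1.4693

Percentage change = ((1 + 0.08)^5 − 1) × 100% ≈ 46.9%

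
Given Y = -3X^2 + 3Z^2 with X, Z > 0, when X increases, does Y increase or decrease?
Y decreases

Taking the partial derivative:
∂Y/∂X = -6X

∂Y/∂X = -6X < 0 (assuming positive values)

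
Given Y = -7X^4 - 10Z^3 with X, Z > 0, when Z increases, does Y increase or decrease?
Y decreases

Taking the partial derivative:
∂Y/∂Z = -30Z^2

∂Y/∂Z = -30Z^2 < 0 (assuming positive values)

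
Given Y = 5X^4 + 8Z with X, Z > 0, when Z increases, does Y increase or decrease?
Y increases

Taking the partial derivative:
∂Y/∂Z = 8

∂Y/∂Z = 8 > 0 (assuming positive values)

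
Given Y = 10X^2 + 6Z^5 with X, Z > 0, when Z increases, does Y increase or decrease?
Y increases

Taking the partial derivative:
∂Y/∂Z = 30Z^4

∂Y/∂Z = 30Z^4 > 0 (assuming positive values)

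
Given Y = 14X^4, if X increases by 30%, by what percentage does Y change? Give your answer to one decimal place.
185.6%

For Y = 14X^4:
If X → X(1 + 0.3)
Then Y → Y · (1 + 0.3)^4
     = Y · 2.8561

Percentage change = ((1 + 0.3)^4 − 1) × 100% ≈ 185.6%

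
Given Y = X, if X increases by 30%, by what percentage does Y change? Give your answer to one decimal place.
30.0%

For Y = X:
If X → X(1 + 0.3)
Then Y → Y · (1 + 0.3)^1
     = Y · 1.3000

Percentage change = ((1 + 0.3)^1 − 1) × 100% = 30.0%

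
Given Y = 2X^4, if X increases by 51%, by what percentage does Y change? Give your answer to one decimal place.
419.9%

For Y = 2X^4:
If X → X(1 + 0.51)
Then Y → Y · (1 + 0.51)^4
     ≈ Y · 5.1989

Percentage change = ((1 + 0.51)^4 − 1) × 100% ≈ 419.9%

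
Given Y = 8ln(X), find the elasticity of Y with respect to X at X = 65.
Elasticity = 1/ln(65) ≈ 0.2396

Elasticity = (dY/dX) · (X/Y)

dY/dX = 8/X
At X = 65: dY/dX = 8/65, Y = 8·ln(65)

Elasticity = (8/65) · (65 / (8·ln(65))) = 1/ln(65) ≈ 0.2396

Interpretation: for a small percentage change in X, the percentage change in Y is approximately 0.24 times as large.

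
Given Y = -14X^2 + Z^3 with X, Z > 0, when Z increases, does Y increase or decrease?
Y increases

Taking the partial derivative:
∂Y/∂Z = 3Z^2

∂Y/∂Z = 3Z^2 > 0 (assuming positive values)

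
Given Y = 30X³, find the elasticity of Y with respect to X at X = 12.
Elasticity = 3

Elasticity = (dY/dX) · (X/Y)

dY/dX = 90·X²
At X = 12: dY/dX = 12960, Y = 51840

Elasticity = 12960 · (12 / 51840) = 3

Interpretation: for a small percentage change in X, the percentage change in Y is approximately 3.00 times as large.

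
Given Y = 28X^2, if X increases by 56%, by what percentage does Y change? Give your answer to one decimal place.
143.4%

For Y = 28X^2:
If X → X(1 + 0.56)
Then Y → Y · (1 + 0.56)^2
     = Y · 2.4336

Percentage change = ((1 + 0.56)^2 − 1) × 100% ≈ 143.4%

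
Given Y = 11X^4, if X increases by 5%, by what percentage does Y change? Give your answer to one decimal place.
21.6%

For Y = 11X^4:
If X → X(1 + 0.05)
Then Y → Y · (1 + 0.05)^4
     ≈ Y · 1.2155

Percentage change = ((1 + 0.05)^4 − 1) × 100% ≈ 21.6%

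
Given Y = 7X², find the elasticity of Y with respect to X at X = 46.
Elasticity = 2

Elasticity = (dY/dX) · (X/Y)

dY/dX = 14·X
At X = 46: dY/dX = 644, Y = 14812

Elasticity = 644 · (46 / 14812) = 2

Interpretation: for a small percentage change in X, the percentage change in Y is approximately 2.00 times as large.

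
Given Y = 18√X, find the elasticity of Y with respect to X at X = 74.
Elasticity = 1/2

Elasticity = (dY/dX) · (X/Y)

dY/dX = 9/√X
At X = 74: dY/dX = 9·√74/74, Y = 18·√74

Elasticity = (9·√74/74) · (74 / (18·√74)) = 1/2

Interpretation: for a small percentage change in X, the percentage change in Y is approximately 0.50 times as large.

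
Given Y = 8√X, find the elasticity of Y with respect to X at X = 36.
Elasticity = 1/2

Elasticity = (dY/dX) · (X/Y)

dY/dX = 4/√X
At X = 36: dY/dX = 2/3, Y = 48

Elasticity = (2/3) · (36 / 48) = 1/2

Interpretation: for a small percentage change in X, the percentage change in Y is approximately 0.50 times as large.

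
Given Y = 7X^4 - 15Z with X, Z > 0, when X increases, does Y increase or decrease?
Y increases

Taking the partial derivative:
∂Y/∂X = 28X^3

∂Y/∂X = 28X^3 > 0 (assuming positive values)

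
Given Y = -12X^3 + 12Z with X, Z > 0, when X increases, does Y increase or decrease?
Y decreases

Taking the partial derivative:
∂Y/∂X = -36X^2

∂Y/∂X = -36X^2 < 0 (assuming positive values)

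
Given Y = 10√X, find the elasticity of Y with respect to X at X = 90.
Elasticity = 1/2

Elasticity = (dY/dX) · (X/Y)

dY/dX = 5/√X
At X = 90: dY/dX = √10/6, Y = 30·√10

Elasticity = (√10/6) · (90 / (30·√10)) = 1/2

Interpretation: for a small percentage change in X, the percentage change in Y is approximately 0.50 times as large.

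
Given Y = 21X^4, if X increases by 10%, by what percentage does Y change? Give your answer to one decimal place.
46.4%

For Y = 21X^4:
If X → X(1 + 0.1)
Then Y → Y · (1 + 0.1)^4
     = Y · 1.4641

Percentage change = ((1 + 0.1)^4 − 1) × 100% ≈ 46.4%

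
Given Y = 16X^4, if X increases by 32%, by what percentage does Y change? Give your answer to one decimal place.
203.6%

For Y = 16X^4:
If X → X(1 + 0.32)
Then Y → Y · (1 + 0.32)^4
     ≈ Y · 3.0360

Percentage change = ((1 + 0.32)^4 − 1) × 100% ≈ 203.6%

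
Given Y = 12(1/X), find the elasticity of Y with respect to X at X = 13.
Elasticity = -1

Elasticity = (dY/dX) · (X/Y)

dY/dX = -12/X²
At X = 13: dY/dX = -12/169, Y = 12/13

Elasticity = (-12/169) · (13 / (12/13)) = -1

Interpretation: for a small percentage change in X, the percentage change in Y is approximately -1.00 times as large.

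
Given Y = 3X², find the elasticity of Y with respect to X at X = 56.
Elasticity = 2

Elasticity = (dY/dX) · (X/Y)

dY/dX = 6·X
At X = 56: dY/dX = 336, Y = 9408

Elasticity = 336 · (56 / 9408) = 2

Interpretation: for a small percentage change in X, the percentage change in Y is approximately 2.00 times as large.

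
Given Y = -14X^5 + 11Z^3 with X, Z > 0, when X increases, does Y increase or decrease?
Y decreases

Taking the partial derivative:
∂Y/∂X = -70X^4

∂Y/∂X = -70X^4 < 0 (assuming positive values)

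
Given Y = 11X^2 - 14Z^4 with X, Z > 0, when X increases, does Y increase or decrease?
Y increases

Taking the partial derivative:
∂Y/∂X = 22X

∂Y/∂X = 22X > 0 (assuming positive values)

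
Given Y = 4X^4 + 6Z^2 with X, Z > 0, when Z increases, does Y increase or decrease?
Y increases

Taking the partial derivative:
∂Y/∂Z = 12Z

∂Y/∂Z = 12Z > 0 (assuming positive values)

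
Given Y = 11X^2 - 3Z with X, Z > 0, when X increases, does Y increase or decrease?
Y increases

Taking the partial derivative:
∂Y/∂X = 22X

∂Y/∂X = 22X > 0 (assuming positive values)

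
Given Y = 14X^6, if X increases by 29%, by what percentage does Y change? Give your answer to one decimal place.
360.8%

For Y = 14X^6:
If X → X(1 + 0.29)
Then Y → Y · (1 + 0.29)^6
     ≈ Y · 4.6083

Percentage change = ((1 + 0.29)^6 − 1) × 100% ≈ 360.8%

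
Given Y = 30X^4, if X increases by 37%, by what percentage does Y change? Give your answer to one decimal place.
252.3%

For Y = 30X^4:
If X → X(1 + 0.37)
Then Y → Y · (1 + 0.37)^4
     ≈ Y · 3.5228

Percentage change = ((1 + 0.37)^4 − 1) × 100% ≈ 252.3%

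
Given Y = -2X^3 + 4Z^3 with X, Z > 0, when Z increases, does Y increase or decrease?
Y increases

Taking the partial derivative:
∂Y/∂Z = 12Z^2

∂Y/∂Z = 12Z^2 > 0 (assuming positive values)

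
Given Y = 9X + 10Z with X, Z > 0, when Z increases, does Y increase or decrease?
Y increases

Taking the partial derivative:
∂Y/∂Z = 10

∂Y/∂Z = 10 > 0 (assuming positive values)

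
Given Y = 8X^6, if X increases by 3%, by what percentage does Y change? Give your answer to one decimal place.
19.4%

For Y = 8X^6:
If X → X(1 + 0.03)
Then Y → Y · (1 + 0.03)^6
     ≈ Y · 1.1941

Percentage change = ((1 + 0.03)^6 − 1) × 100% ≈ 19.4%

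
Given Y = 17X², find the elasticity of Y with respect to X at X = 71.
Elasticity = 2

Elasticity = (dY/dX) · (X/Y)

dY/dX = 34·X
At X = 71: dY/dX = 2414, Y = 85697

Elasticity = 2414 · (71 / 85697) = 2

Interpretation: for a small percentage change in X, the percentage change in Y is approximately 2.00 times as large.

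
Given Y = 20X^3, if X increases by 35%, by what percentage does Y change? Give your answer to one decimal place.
146.0%

For Y = 20X^3:
If X → X(1 + 0.35)
Then Y → Y · (1 + 0.35)^3
     ≈ Y · 2.4604

Percentage change = ((1 + 0.35)^3 − 1) × 100% ≈ 146.0%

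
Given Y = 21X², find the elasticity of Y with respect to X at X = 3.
Elasticity = 2

Elasticity = (dY/dX) · (X/Y)

dY/dX = 42·X
At X = 3: dY/dX = 126, Y = 189

Elasticity = 126 · (3 / 189) = 2

Interpretation: for a small percentage change in X, the percentage change in Y is approximately 2.00 times as large.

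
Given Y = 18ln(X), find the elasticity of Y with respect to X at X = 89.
Elasticity = 1/ln(89) ≈ 0.2228

Elasticity = (dY/dX) · (X/Y)

dY/dX = 18/X
At X = 89: dY/dX = 18/89, Y = 18·ln(89)

Elasticity = (18/89) · (89 / (18·ln(89))) = 1/ln(89) ≈ 0.2228

Interpretation: for a small percentage change in X, the percentage change in Y is approximately 0.22 times as large.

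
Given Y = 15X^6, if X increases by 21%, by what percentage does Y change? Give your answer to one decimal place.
213.8%

For Y = 15X^6:
If X → X(1 + 0.21)
Then Y → Y · (1 + 0.21)^6
     ≈ Y · 3.1384

Percentage change = ((1 + 0.21)^6 − 1) × 100% ≈ 213.8%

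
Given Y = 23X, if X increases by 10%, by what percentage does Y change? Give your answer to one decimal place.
10.0%

For Y = 23X:
If X → X(1 + 0.1)
Then Y → Y · (1 + 0.1)^1
     = Y · 1.1000

Percentage change = ((1 + 0.1)^1 − 1) × 100% = 10.0%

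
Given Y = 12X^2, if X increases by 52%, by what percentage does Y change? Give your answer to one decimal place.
131.0%

For Y = 12X^2:
If X → X(1 + 0.52)
Then Y → Y · (1 + 0.52)^2
     = Y · 2.3104

Percentage change = ((1 + 0.52)^2 − 1) × 100% ≈ 131.0%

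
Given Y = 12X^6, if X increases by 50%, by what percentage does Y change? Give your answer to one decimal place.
1039.1%

For Y = 12X^6:
If X → X(1 + 0.5)
Then Y → Y · (1 + 0.5)^6
     ≈ Y · 11.3906

Percentage change = ((1 + 0.5)^6 − 1) × 100% ≈ 1039.1%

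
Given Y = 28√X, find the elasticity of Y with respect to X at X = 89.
Elasticity = 1/2

Elasticity = (dY/dX) · (X/Y)

dY/dX = 14/√X
At X = 89: dY/dX = 14·√89/89, Y = 28·√89

Elasticity = (14·√89/89) · (89 / (28·√89)) = 1/2

Interpretation: for a small percentage change in X, the percentage change in Y is approximately 0.50 times as large.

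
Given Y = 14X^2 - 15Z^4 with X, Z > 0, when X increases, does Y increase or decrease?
Y increases

Taking the partial derivative:
∂Y/∂X = 28X

∂Y/∂X = 28X > 0 (assuming positive values)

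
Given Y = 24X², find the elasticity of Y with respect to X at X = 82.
Elasticity = 2

Elasticity = (dY/dX) · (X/Y)

dY/dX = 48·X
At X = 82: dY/dX = 3936, Y = 161376

Elasticity = 3936 · (82 / 161376) = 2

Interpretation: for a small percentage change in X, the percentage change in Y is approximately 2.00 times as large.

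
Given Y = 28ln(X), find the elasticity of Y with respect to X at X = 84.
Elasticity = 1/ln(84) ≈ 0.2257

Elasticity = (dY/dX) · (X/Y)

dY/dX = 28/X
At X = 84: dY/dX = 1/3, Y = 28·ln(84)

Elasticity = (1/3) · (84 / (28·ln(84))) = 1/ln(84) ≈ 0.2257

Interpretation: for a small percentage change in X, the percentage change in Y is approximately 0.23 times as large.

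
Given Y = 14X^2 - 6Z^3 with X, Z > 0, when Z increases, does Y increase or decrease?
Y decreases

Taking the partial derivative:
∂Y/∂Z = -18Z^2

∂Y/∂Z = -18Z^2 < 0 (assuming positive values)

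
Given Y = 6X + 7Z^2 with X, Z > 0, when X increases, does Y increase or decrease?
Y increases

Taking the partial derivative:
∂Y/∂X = 6

∂Y/∂X = 6 > 0 (assuming positive values)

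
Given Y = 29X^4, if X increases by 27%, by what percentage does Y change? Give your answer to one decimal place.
160.1%

For Y = 29X^4:
If X → X(1 + 0.27)
Then Y → Y · (1 + 0.27)^4
     ≈ Y · 2.6014

Percentage change = ((1 + 0.27)^4 − 1) × 100% ≈ 160.1%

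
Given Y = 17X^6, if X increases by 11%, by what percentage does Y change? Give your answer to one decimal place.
87.0%

For Y = 17X^6:
If X → X(1 + 0.11)
Then Y → Y · (1 + 0.11)^6
     ≈ Y · 1.8704

Percentage change = ((1 + 0.11)^6 − 1) × 100% ≈ 87.0%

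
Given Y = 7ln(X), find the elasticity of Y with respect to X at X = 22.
Elasticity = 1/ln(22) ≈ 0.3235

Elasticity = (dY/dX) · (X/Y)

dY/dX = 7/X
At X = 22: dY/dX = 7/22, Y = 7·ln(22)

Elasticity = (7/22) · (22 / (7·ln(22))) = 1/ln(22) ≈ 0.3235

Interpretation: for a small percentage change in X, the percentage change in Y is approximately 0.32 times as large.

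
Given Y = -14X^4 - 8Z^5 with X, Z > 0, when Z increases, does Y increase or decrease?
Y decreases

Taking the partial derivative:
∂Y/∂Z = -40Z^4

∂Y/∂Z = -40Z^4 < 0 (assuming positive values)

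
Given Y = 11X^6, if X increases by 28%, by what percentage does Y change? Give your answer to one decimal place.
339.8%

For Y = 11X^6:
If X → X(1 + 0.28)
Then Y → Y · (1 + 0.28)^6
     ≈ Y · 4.3980

Percentage change = ((1 + 0.28)^6 − 1) × 100% ≈ 339.8%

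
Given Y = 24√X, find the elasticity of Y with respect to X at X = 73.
Elasticity = 1/2

Elasticity = (dY/dX) · (X/Y)

dY/dX = 12/√X
At X = 73: dY/dX = 12·√73/73, Y = 24·√73

Elasticity = (12·√73/73) · (73 / (24·√73)) = 1/2

Interpretation: for a small percentage change in X, the percentage change in Y is approximately 0.50 times as large.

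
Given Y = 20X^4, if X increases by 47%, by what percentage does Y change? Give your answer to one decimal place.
366.9%

For Y = 20X^4:
If X → X(1 + 0.47)
Then Y → Y · (1 + 0.47)^4
     ≈ Y · 4.6695

Percentage change = ((1 + 0.47)^4 − 1) × 100% ≈ 366.9%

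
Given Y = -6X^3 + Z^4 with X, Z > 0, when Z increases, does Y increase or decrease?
Y increases

Taking the partial derivative:
∂Y/∂Z = 4Z^3

∂Y/∂Z = 4Z^3 > 0 (assuming positive values)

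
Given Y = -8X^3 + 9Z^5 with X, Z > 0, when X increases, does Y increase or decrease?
Y decreases

Taking the partial derivative:
∂Y/∂X = -24X^2

∂Y/∂X = -24X^2 < 0 (assuming positive values)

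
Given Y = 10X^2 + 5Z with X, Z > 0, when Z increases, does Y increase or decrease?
Y increases

Taking the partial derivative:
∂Y/∂Z = 5

∂Y/∂Z = 5 > 0 (assuming positive values)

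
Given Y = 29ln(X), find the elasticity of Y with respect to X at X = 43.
Elasticity = 1/ln(43) ≈ 0.2659

Elasticity = (dY/dX) · (X/Y)

dY/dX = 29/X
At X = 43: dY/dX = 29/43, Y = 29·ln(43)

Elasticity = (29/43) · (43 / (29·ln(43))) = 1/ln(43) ≈ 0.2659

Interpretation: for a small percentage change in X, the percentage change in Y is approximately 0.27 times as large.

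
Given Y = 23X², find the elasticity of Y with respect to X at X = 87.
Elasticity = 2

Elasticity = (dY/dX) · (X/Y)

dY/dX = 46·X
At X = 87: dY/dX = 4002, Y = 174087

Elasticity = 4002 · (87 / 174087) = 2

Interpretation: for a small percentage change in X, the percentage change in Y is approximately 2.00 times as large.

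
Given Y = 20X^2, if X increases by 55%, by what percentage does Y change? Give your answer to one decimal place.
140.3%

For Y = 20X^2:
If X → X(1 + 0.55)
Then Y → Y · (1 + 0.55)^2
     = Y · 2.4025

Percentage change = ((1 + 0.55)^2 − 1) × 100% ≈ 140.3%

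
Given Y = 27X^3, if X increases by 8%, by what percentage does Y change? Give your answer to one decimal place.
26.0%

For Y = 27X^3:
If X → X(1 + 0.08)
Then Y → Y · (1 + 0.08)^3
     ≈ Y · 1.2597

Percentage change = ((1 + 0.08)^3 − 1) × 100% ≈ 26.0%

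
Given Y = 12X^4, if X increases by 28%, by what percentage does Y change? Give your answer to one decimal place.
168.4%

For Y = 12X^4:
If X → X(1 + 0.28)
Then Y → Y · (1 + 0.28)^4
     ≈ Y · 2.6844

Percentage change = ((1 + 0.28)^4 − 1) × 100% ≈ 168.4%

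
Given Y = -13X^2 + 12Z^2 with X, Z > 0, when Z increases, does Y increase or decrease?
Y increases

Taking the partial derivative:
∂Y/∂Z = 24Z

∂Y/∂Z = 24Z > 0 (assuming positive values)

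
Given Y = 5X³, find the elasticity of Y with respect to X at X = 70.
Elasticity = 3

Elasticity = (dY/dX) · (X/Y)

dY/dX = 15·X²
At X = 70: dY/dX = 73500, Y = 1715000

Elasticity = 73500 · (70 / 1715000) = 3

Interpretation: for a small percentage change in X, the percentage change in Y is approximately 3.00 times as large.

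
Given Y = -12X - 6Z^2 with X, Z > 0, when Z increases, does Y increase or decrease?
Y decreases

Taking the partial derivative:
∂Y/∂Z = -12Z

∂Y/∂Z = -12Z < 0 (assuming positive values)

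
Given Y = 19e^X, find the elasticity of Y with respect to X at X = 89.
Elasticity = 89

Elasticity = (dY/dX) · (X/Y)

dY/dX = 19·e^X
At X = 89: dY/dX = 19·e^89, Y = 19·e^89

Elasticity = (19·e^89) · (89 / (19·e^89)) = 89

Interpretation: for a small percentage change in X, the percentage change in Y is approximately 89.00 times as large.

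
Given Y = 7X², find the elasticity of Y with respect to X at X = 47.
Elasticity = 2

Elasticity = (dY/dX) · (X/Y)

dY/dX = 14·X
At X = 47: dY/dX = 658, Y = 15463

Elasticity = 658 · (47 / 15463) = 2

Interpretation: for a small percentage change in X, the percentage change in Y is approximately 2.00 times as large.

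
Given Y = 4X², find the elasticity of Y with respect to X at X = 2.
Elasticity = 2

Elasticity = (dY/dX) · (X/Y)

dY/dX = 8·X
At X = 2: dY/dX = 16, Y = 16

Elasticity = 16 · (2 / 16) = 2

Interpretation: for a small percentage change in X, the percentage change in Y is approximately 2.00 times as large.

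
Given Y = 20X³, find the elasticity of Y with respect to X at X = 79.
Elasticity = 3

Elasticity = (dY/dX) · (X/Y)

dY/dX = 60·X²
At X = 79: dY/dX = 374460, Y = 9860780

Elasticity = 374460 · (79 / 9860780) = 3

Interpretation: for a small percentage change in X, the percentage change in Y is approximately 3.00 times as large.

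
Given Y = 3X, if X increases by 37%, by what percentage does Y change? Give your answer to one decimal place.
37.0%

For Y = 3X:
If X → X(1 + 0.37)
Then Y → Y · (1 + 0.37)^1
     = Y · 1.3700

Percentage change = ((1 + 0.37)^1 − 1) × 100% = 37.0%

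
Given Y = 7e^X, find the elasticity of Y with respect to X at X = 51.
Elasticity = 51

Elasticity = (dY/dX) · (X/Y)

dY/dX = 7·e^X
At X = 51: dY/dX = 7·e^51, Y = 7·e^51

Elasticity = (7·e^51) · (51 / (7·e^51)) = 51

Interpretation: for a small percentage change in X, the percentage change in Y is approximately 51.00 times as large.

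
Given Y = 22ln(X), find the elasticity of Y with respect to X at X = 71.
Elasticity = 1/ln(71) ≈ 0.2346

Elasticity = (dY/dX) · (X/Y)

dY/dX = 22/X
At X = 71: dY/dX = 22/71, Y = 22·ln(71)

Elasticity = (22/71) · (71 / (22·ln(71))) = 1/ln(71) ≈ 0.2346

Interpretation: for a small percentage change in X, the percentage change in Y is approximately 0.23 times as large.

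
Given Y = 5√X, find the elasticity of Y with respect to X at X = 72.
Elasticity = 1/2

Elasticity = (dY/dX) · (X/Y)

dY/dX = 5/(2·√X)
At X = 72: dY/dX = 5·√2/24, Y = 30·√2

Elasticity = (5·√2/24) · (72 / (30·√2)) = 1/2

Interpretation: for a small percentage change in X, the percentage change in Y is approximately 0.50 times as large.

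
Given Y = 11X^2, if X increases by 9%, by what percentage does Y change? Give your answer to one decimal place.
18.8%

For Y = 11X^2:
If X → X(1 + 0.09)
Then Y → Y · (1 + 0.09)^2
     = Y · 1.1881

Percentage change = ((1 + 0.09)^2 − 1) × 100% ≈ 18.8%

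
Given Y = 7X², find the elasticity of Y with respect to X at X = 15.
Elasticity = 2

Elasticity = (dY/dX) · (X/Y)

dY/dX = 14·X
At X = 15: dY/dX = 210, Y = 1575

Elasticity = 210 · (15 / 1575) = 2

Interpretation: for a small percentage change in X, the percentage change in Y is approximately 2.00 times as large.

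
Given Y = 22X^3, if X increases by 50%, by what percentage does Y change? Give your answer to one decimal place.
237.5%

For Y = 22X^3:
If X → X(1 + 0.5)
Then Y → Y · (1 + 0.5)^3
     = Y · 3.3750

Percentage change = ((1 + 0.5)^3 − 1) × 100% = 237.5%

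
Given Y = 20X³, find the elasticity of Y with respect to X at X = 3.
Elasticity = 3

Elasticity = (dY/dX) · (X/Y)

dY/dX = 60·X²
At X = 3: dY/dX = 540, Y = 540

Elasticity = 540 · (3 / 540) = 3

Interpretation: for a small percentage change in X, the percentage change in Y is approximately 3.00 times as large.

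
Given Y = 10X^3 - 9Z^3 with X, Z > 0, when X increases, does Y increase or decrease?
Y increases

Taking the partial derivative:
∂Y/∂X = 30X^2

∂Y/∂X = 30X^2 > 0 (assuming positive values)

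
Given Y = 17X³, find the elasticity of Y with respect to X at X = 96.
Elasticity = 3

Elasticity = (dY/dX) · (X/Y)

dY/dX = 51·X²
At X = 96: dY/dX = 470016, Y = 15040512

Elasticity = 470016 · (96 / 15040512) = 3

Interpretation: for a small percentage change in X, the percentage change in Y is approximately 3.00 times as large.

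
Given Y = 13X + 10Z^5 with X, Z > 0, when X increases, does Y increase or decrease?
Y increases

Taking the partial derivative:
∂Y/∂X = 13

∂Y/∂X = 13 > 0 (assuming positive values)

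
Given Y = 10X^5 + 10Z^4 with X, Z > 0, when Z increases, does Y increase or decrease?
Y increases

Taking the partial derivative:
∂Y/∂Z = 40Z^3

∂Y/∂Z = 40Z^3 > 0 (assuming positive values)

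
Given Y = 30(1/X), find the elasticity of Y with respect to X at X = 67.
Elasticity = -1

Elasticity = (dY/dX) · (X/Y)

dY/dX = -30/X²
At X = 67: dY/dX = -30/4489, Y = 30/67

Elasticity = (-30/4489) · (67 / (30/67)) = -1

Interpretation: for a small percentage change in X, the percentage change in Y is approximately -1.00 times as large.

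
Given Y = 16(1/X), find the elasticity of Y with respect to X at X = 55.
Elasticity = -1

Elasticity = (dY/dX) · (X/Y)

dY/dX = -16/X²
At X = 55: dY/dX = -16/3025, Y = 16/55

Elasticity = (-16/3025) · (55 / (16/55)) = -1

Interpretation: for a small percentage change in X, the percentage change in Y is approximately -1.00 times as large.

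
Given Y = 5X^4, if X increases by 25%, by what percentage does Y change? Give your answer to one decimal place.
144.1%

For Y = 5X^4:
If X → X(1 + 0.25)
Then Y → Y · (1 + 0.25)^4
     ≈ Y · 2.4414

Percentage change = ((1 + 0.25)^4 − 1) × 100% ≈ 144.1%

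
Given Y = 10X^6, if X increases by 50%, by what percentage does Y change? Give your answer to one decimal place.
1039.1%

For Y = 10X^6:
If X → X(1 + 0.5)
Then Y → Y · (1 + 0.5)^6
     ≈ Y · 11.3906

Percentage change = ((1 + 0.5)^6 − 1) × 100% ≈ 1039.1%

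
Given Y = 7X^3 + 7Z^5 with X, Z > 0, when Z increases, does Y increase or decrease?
Y increases

Taking the partial derivative:
∂Y/∂Z = 35Z^4

∂Y/∂Z = 35Z^4 > 0 (assuming positive values)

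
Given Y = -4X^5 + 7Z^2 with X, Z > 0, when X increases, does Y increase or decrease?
Y decreases

Taking the partial derivative:
∂Y/∂X = -20X^4

∂Y/∂X = -20X^4 < 0 (assuming positive values)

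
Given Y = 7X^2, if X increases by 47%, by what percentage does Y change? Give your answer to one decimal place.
116.1%

For Y = 7X^2:
If X → X(1 + 0.47)
Then Y → Y · (1 + 0.47)^2
     = Y · 2.1609

Percentage change = ((1 + 0.47)^2 − 1) × 100% ≈ 116.1%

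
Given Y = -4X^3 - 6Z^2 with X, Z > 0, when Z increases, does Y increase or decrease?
Y decreases

Taking the partial derivative:
∂Y/∂Z = -12Z

∂Y/∂Z = -12Z < 0 (assuming positive values)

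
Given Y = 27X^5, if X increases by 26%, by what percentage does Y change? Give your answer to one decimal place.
217.6%

For Y = 27X^5:
If X → X(1 + 0.26)
Then Y → Y · (1 + 0.26)^5
     ≈ Y · 3.1758

Percentage change = ((1 + 0.26)^5 − 1) × 100% ≈ 217.6%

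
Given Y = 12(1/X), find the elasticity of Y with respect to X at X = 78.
Elasticity = -1

Elasticity = (dY/dX) · (X/Y)

dY/dX = -12/X²
At X = 78: dY/dX = -1/507, Y = 2/13

Elasticity = (-1/507) · (78 / (2/13)) = -1

Interpretation: for a small percentage change in X, the percentage change in Y is approximately -1.00 times as large.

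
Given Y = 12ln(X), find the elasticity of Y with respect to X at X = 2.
Elasticity = 1/ln(2) ≈ 1.4427

Elasticity = (dY/dX) · (X/Y)

dY/dX = 12/X
At X = 2: dY/dX = 6, Y = 12·ln(2)

Elasticity = 6 · (2 / (12·ln(2))) = 1/ln(2) ≈ 1.4427

Interpretation: for a small percentage change in X, the percentage change in Y is approximately 1.44 times as large.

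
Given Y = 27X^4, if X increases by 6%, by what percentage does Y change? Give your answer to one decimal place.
26.2%

For Y = 27X^4:
If X → X(1 + 0.06)
Then Y → Y · (1 + 0.06)^4
     ≈ Y · 1.2625

Percentage change = ((1 + 0.06)^4 − 1) × 100% ≈ 26.2%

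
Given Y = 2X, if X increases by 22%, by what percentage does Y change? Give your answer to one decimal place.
22.0%

For Y = 2X:
If X → X(1 + 0.22)
Then Y → Y · (1 + 0.22)^1
     = Y · 1.2200

Percentage change = ((1 + 0.22)^1 − 1) × 100% = 22.0%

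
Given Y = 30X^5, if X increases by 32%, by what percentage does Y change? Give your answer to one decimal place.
300.7%

For Y = 30X^5:
If X → X(1 + 0.32)
Then Y → Y · (1 + 0.32)^5
     ≈ Y · 4.0075

Percentage change = ((1 + 0.32)^5 − 1) × 100% ≈ 300.7%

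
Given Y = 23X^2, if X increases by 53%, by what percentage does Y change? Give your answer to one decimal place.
134.1%

For Y = 23X^2:
If X → X(1 + 0.53)
Then Y → Y · (1 + 0.53)^2
     = Y · 2.3409

Percentage change = ((1 + 0.53)^2 − 1) × 100% ≈ 134.1%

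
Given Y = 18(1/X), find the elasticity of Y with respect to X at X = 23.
Elasticity = -1

Elasticity = (dY/dX) · (X/Y)

dY/dX = -18/X²
At X = 23: dY/dX = -18/529, Y = 18/23

Elasticity = (-18/529) · (23 / (18/23)) = -1

Interpretation: for a small percentage change in X, the percentage change in Y is approximately -1.00 times as large.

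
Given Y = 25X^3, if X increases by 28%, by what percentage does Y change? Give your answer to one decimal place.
109.7%

For Y = 25X^3:
If X → X(1 + 0.28)
Then Y → Y · (1 + 0.28)^3
     ≈ Y · 2.0972

Percentage change = ((1 + 0.28)^3 − 1) × 100% ≈ 109.7%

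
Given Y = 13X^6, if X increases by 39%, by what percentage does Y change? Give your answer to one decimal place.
621.3%

For Y = 13X^6:
If X → X(1 + 0.39)
Then Y → Y · (1 + 0.39)^6
     ≈ Y · 7.2125

Percentage change = ((1 + 0.39)^6 − 1) × 100% ≈ 621.3%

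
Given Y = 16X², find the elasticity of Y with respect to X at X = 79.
Elasticity = 2

Elasticity = (dY/dX) · (X/Y)

dY/dX = 32·X
At X = 79: dY/dX = 2528, Y = 99856

Elasticity = 2528 · (79 / 99856) = 2

Interpretation: for a small percentage change in X, the percentage change in Y is approximately 2.00 times as large.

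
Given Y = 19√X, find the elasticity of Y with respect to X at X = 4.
Elasticity = 1/2

Elasticity = (dY/dX) · (X/Y)

dY/dX = 19/(2·√X)
At X = 4: dY/dX = 19/4, Y = 38

Elasticity = (19/4) · (4 / 38) = 1/2

Interpretation: for a small percentage change in X, the percentage change in Y is approximately 0.50 times as large.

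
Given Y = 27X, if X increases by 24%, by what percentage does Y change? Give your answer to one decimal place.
24.0%

For Y = 27X:
If X → X(1 + 0.24)
Then Y → Y · (1 + 0.24)^1
     = Y · 1.2400

Percentage change = ((1 + 0.24)^1 − 1) × 100% = 24.0%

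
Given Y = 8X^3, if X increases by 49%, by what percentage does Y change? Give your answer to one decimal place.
230.8%

For Y = 8X^3:
If X → X(1 + 0.49)
Then Y → Y · (1 + 0.49)^3
     ≈ Y · 3.3079

Percentage change = ((1 + 0.49)^3 − 1) × 100% ≈ 230.8%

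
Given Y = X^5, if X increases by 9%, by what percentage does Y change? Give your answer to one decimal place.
53.9%

For Y = X^5:
If X → X(1 + 0.09)
Then Y → Y · (1 + 0.09)^5
     ≈ Y · 1.5386

Percentage change = ((1 + 0.09)^5 − 1) × 100% ≈ 53.9%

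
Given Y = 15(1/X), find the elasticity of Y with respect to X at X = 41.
Elasticity = -1

Elasticity = (dY/dX) · (X/Y)

dY/dX = -15/X²
At X = 41: dY/dX = -15/1681, Y = 15/41

Elasticity = (-15/1681) · (41 / (15/41)) = -1

Interpretation: for a small percentage change in X, the percentage change in Y is approximately -1.00 times as large.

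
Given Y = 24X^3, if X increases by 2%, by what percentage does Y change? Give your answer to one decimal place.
6.1%

For Y = 24X^3:
If X → X(1 + 0.02)
Then Y → Y · (1 + 0.02)^3
     ≈ Y · 1.0612

Percentage change = ((1 + 0.02)^3 − 1) × 100% ≈ 6.1%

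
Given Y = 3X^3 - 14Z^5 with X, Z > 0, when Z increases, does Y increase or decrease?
Y decreases

Taking the partial derivative:
∂Y/∂Z = -70Z^4

∂Y/∂Z = -70Z^4 < 0 (assuming positive values)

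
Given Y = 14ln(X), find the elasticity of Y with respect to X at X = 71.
Elasticity = 1/ln(71) ≈ 0.2346

Elasticity = (dY/dX) · (X/Y)

dY/dX = 14/X
At X = 71: dY/dX = 14/71, Y = 14·ln(71)

Elasticity = (14/71) · (71 / (14·ln(71))) = 1/ln(71) ≈ 0.2346

Interpretation: for a small percentage change in X, the percentage change in Y is approximately 0.23 times as large.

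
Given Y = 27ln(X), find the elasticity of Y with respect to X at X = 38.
Elasticity = 1/ln(38) ≈ 0.2749

Elasticity = (dY/dX) · (X/Y)

dY/dX = 27/X
At X = 38: dY/dX = 27/38, Y = 27·ln(38)

Elasticity = (27/38) · (38 / (27·ln(38))) = 1/ln(38) ≈ 0.2749

Interpretation: for a small percentage change in X, the percentage change in Y is approximately 0.27 times as large.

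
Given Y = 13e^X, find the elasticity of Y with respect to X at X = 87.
Elasticity = 87

Elasticity = (dY/dX) · (X/Y)

dY/dX = 13·e^X
At X = 87: dY/dX = 13·e^87, Y = 13·e^87

Elasticity = (13·e^87) · (87 / (13·e^87)) = 87

Interpretation: for a small percentage change in X, the percentage change in Y is approximately 87.00 times as large.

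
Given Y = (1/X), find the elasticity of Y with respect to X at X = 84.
Elasticity = -1

Elasticity = (dY/dX) · (X/Y)

dY/dX = -1/X²
At X = 84: dY/dX = -1/7056, Y = 1/84

Elasticity = (-1/7056) · (84 / (1/84)) = -1

Interpretation: for a small percentage change in X, the percentage change in Y is approximately -1.00 times as large.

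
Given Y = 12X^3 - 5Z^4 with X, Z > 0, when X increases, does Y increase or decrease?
Y increases

Taking the partial derivative:
∂Y/∂X = 36X^2

∂Y/∂X = 36X^2 > 0 (assuming positive values)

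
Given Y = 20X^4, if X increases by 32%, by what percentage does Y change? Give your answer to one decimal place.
203.6%

For Y = 20X^4:
If X → X(1 + 0.32)
Then Y → Y · (1 + 0.32)^4
     ≈ Y · 3.0360

Percentage change = ((1 + 0.32)^4 − 1) × 100% ≈ 203.6%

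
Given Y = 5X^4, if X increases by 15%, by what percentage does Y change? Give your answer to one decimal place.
74.9%

For Y = 5X^4:
If X → X(1 + 0.15)
Then Y → Y · (1 + 0.15)^4
     ≈ Y · 1.7490

Percentage change = ((1 + 0.15)^4 − 1) × 100% ≈ 74.9%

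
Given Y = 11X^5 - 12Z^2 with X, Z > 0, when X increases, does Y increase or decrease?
Y increases

Taking the partial derivative:
∂Y/∂X = 55X^4

∂Y/∂X = 55X^4 > 0 (assuming positive values)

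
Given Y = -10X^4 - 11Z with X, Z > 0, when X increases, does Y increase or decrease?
Y decreases

Taking the partial derivative:
∂Y/∂X = -40X^3

∂Y/∂X = -40X^3 < 0 (assuming positive values)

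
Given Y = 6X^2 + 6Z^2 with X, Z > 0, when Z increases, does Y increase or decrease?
Y increases

Taking the partial derivative:
∂Y/∂Z = 12Z

∂Y/∂Z = 12Z > 0 (assuming positive values)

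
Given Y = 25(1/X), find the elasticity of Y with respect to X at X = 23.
Elasticity = -1

Elasticity = (dY/dX) · (X/Y)

dY/dX = -25/X²
At X = 23: dY/dX = -25/529, Y = 25/23

Elasticity = (-25/529) · (23 / (25/23)) = -1

Interpretation: for a small percentage change in X, the percentage change in Y is approximately -1.00 times as large.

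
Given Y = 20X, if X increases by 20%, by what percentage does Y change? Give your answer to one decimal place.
20.0%

For Y = 20X:
If X → X(1 + 0.2)
Then Y → Y · (1 + 0.2)^1
     = Y · 1.2000

Percentage change = ((1 + 0.2)^1 − 1) × 100% = 20.0%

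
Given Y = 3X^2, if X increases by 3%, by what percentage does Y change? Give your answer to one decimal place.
6.1%

For Y = 3X^2:
If X → X(1 + 0.03)
Then Y → Y · (1 + 0.03)^2
     = Y · 1.0609

Percentage change = ((1 + 0.03)^2 − 1) × 100% ≈ 6.1%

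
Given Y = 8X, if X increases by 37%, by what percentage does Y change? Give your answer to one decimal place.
37.0%

For Y = 8X:
If X → X(1 + 0.37)
Then Y → Y · (1 + 0.37)^1
     = Y · 1.3700

Percentage change = ((1 + 0.37)^1 − 1) × 100% = 37.0%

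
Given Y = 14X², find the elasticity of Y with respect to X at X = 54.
Elasticity = 2

Elasticity = (dY/dX) · (X/Y)

dY/dX = 28·X
At X = 54: dY/dX = 1512, Y = 40824

Elasticity = 1512 · (54 / 40824) = 2

Interpretation: for a small percentage change in X, the percentage change in Y is approximately 2.00 times as large.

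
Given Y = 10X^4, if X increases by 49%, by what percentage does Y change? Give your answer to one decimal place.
392.9%

For Y = 10X^4:
If X → X(1 + 0.49)
Then Y → Y · (1 + 0.49)^4
     ≈ Y · 4.9288

Percentage change = ((1 + 0.49)^4 − 1) × 100% ≈ 392.9%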